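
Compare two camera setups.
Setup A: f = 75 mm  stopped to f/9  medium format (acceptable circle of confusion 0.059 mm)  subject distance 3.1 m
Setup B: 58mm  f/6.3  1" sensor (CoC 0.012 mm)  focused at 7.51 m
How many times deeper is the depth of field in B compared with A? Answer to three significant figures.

1.34

Setup A: H = 75²/(9×0.059) + 75 ≈ 10668.2 mm; DoF = Df − Dn = 4339.1 − 2411.4 ≈ 1927.7 mm.
Setup B: H = 58²/(6.3×0.012) + 58 ≈ 44555.4 mm; DoF = Df − Dn = 9020.7 − 6432.7 ≈ 2588.0 mm.
Ratio = 2588.0 / 1927.7 ≈ 1.34.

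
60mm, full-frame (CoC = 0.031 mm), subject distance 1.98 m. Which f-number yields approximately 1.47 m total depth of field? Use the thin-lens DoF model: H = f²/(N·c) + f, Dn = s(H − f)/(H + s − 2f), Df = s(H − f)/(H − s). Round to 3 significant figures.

Write h = H − f = f²/(N·c). The thin-lens limits are Dn = s·h/(h + (s−f)) and Df = s·h/(h − (s−f)), so DoF = Df − Dn = 2·s·(s−f)·h / (h² − (s−f)²).
That is a quadratic in h: DoF·h² − 2·s·(s−f)·h − DoF·(s−f)² = 0 ⇒ h = (s−f)·(s + √(s² + DoF²)) / DoF = 1920 × (1980 + √(1980² + 1470²)) / 1470 = 1920 × (1980 + 2466.03) / 1470 ≈ 5807.1 mm.
Then N = f²/(c·h) = 60² / (0.031 × 5807.1) = 3600 / 180.02 ≈ 20.

f/20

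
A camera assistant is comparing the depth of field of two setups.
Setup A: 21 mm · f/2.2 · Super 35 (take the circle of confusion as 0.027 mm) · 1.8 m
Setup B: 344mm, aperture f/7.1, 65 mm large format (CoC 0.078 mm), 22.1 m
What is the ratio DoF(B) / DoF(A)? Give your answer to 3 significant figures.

4.97

Setup A: H = 21²/(2.2×0.027) + 21 ≈ 7445.2 mm; DoF = Df − Dn = 2367.24 − 1452.06 ≈ 915.18 mm.
Setup B: H = 344²/(7.1×0.078) + 344 ≈ 214024.0 mm; DoF = Df − Dn = 24605.2 − 20057.8 ≈ 4547.4 mm.
Ratio = 4547.4 / 915.18 ≈ 4.97.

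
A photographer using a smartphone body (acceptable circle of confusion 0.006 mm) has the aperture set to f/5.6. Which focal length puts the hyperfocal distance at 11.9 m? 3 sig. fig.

20.0 mm

From H = f²/(N·c) + f, with f ≪ H: f ≈ √(H·N·c) = √(11900 × 5.6 × 0.006) = √399.84 ≈ 20.00 mm.
The +f correction barely moves this — solving exactly, f² + N·c·f − N·c·H = 0 ⇒ f = (−N·c + √((N·c)² + 4·N·c·H))/2 = (−0.0336 + √1599.4)/2 ≈ 19.979 mm, so f ≈ 20.0 mm.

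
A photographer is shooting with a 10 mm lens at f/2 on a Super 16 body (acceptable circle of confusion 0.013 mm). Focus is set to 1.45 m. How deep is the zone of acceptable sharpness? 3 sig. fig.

Hyperfocal distance H = f²/(N·c) + f = 10²/(2 × 0.013) + 10 = 100/0.026 + 10 ≈ 3856.2 mm ≈ 3.856 m.
Near limit Dn = s·(H − f)/(H + s − 2f) = 1450 × (3856.2 − 10) / (3856.2 + 1450 − 2 × 10) = 1450 × 3846.2 / 5286.2 ≈ 1055.0 mm.
Far limit Df = s·(H − f)/(H − s) = 1450 × (3856.2 − 10) / (3856.2 − 1450) = 1450 × 3846.2 / 2406.2 ≈ 2317.8 mm.
Depth of field = Df − Dn = 2317.8 − 1055.0 ≈ 1262.8 mm ≈ 1.26 m.

1.26 m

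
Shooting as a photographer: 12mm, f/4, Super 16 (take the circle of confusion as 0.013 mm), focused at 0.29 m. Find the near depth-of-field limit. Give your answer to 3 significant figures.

264 mm

Hyperfocal distance H = f²/(N·c) + f = 12²/(4 × 0.013) + 12 = 144/0.052 + 12 ≈ 2781.2 mm ≈ 2.781 m.
Near limit Dn = s·(H − f)/(H + s − 2f) = 290 × (2781.2 − 12) / (2781.2 + 290 − 2 × 12) = 290 × 2769.2 / 3047.2 ≈ 263.54 mm.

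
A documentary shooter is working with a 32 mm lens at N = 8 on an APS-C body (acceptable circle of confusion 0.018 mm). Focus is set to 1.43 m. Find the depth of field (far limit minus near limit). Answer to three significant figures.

Hyperfocal distance H = f²/(N·c) + f = 32²/(8 × 0.018) + 32 = 1024/0.144 + 32 ≈ 7143.1 mm ≈ 7.143 m.
Near limit Dn = s·(H − f)/(H + s − 2f) = 1430 × (7143.1 − 32) / (7143.1 + 1430 − 2 × 32) = 1430 × 7111.1 / 8509.1 ≈ 1195.06 mm.
Far limit Df = s·(H − f)/(H − s) = 1430 × (7143.1 − 32) / (7143.1 − 1430) = 1430 × 7111.1 / 5713.1 ≈ 1779.92 mm.
Depth of field = Df − Dn = 1779.92 − 1195.06 ≈ 584.86 mm ≈ 0.585 m.

0.585 m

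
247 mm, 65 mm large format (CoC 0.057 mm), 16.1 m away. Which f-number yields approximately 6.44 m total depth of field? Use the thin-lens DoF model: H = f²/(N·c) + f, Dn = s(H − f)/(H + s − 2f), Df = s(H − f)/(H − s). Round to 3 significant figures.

f/13

Write h = H − f = f²/(N·c). The thin-lens limits are Dn = s·h/(h + (s−f)) and Df = s·h/(h − (s−f)), so DoF = Df − Dn = 2·s·(s−f)·h / (h² − (s−f)²).
That is a quadratic in h: DoF·h² − 2·s·(s−f)·h − DoF·(s−f)² = 0 ⇒ h = (s−f)·(s + √(s² + DoF²)) / DoF = 15853 × (16100 + √(16100² + 6440²)) / 6440 = 15853 × (16100 + 17340.2) / 6440 ≈ 82318 mm.
Then N = f²/(c·h) = 247² / (0.057 × 82318) = 61009 / 4692.1 ≈ 13.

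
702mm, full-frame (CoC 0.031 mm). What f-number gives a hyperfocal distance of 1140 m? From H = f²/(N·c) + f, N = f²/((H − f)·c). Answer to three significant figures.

f/14

Rearrange H = f²/(N·c) + f for N: N = f² / ((H − f)·c).
N = 702² / ((1140000 − 702) × 0.031) = 492804 / 35318 ≈ 14.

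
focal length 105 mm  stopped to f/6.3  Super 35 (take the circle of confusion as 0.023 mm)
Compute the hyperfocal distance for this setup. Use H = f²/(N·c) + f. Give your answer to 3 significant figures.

Hyperfocal distance H = f²/(N·c) + f = 105²/(6.3 × 0.023) + 105 = 11025/0.1449 + 105 ≈ 76192.0 mm ≈ 76.2 m.

76.2 m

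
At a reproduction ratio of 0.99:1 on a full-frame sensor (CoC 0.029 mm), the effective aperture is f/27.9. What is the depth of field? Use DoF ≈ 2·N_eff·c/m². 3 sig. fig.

1.65 mm

At magnification m, DoF ≈ 2·N_eff·c/m² = 2 × 27.9 × 0.029 / 0.99² = 1.618 / 0.9801 ≈ 1.65 mm.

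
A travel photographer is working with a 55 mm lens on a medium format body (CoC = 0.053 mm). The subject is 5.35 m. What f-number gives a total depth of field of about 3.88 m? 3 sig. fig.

f/3.50

Write h = H − f = f²/(N·c). The thin-lens limits are Dn = s·h/(h + (s−f)) and Df = s·h/(h − (s−f)), so DoF = Df − Dn = 2·s·(s−f)·h / (h² − (s−f)²).
That is a quadratic in h: DoF·h² − 2·s·(s−f)·h − DoF·(s−f)² = 0 ⇒ h = (s−f)·(s + √(s² + DoF²)) / DoF = 5295 × (5350 + √(5350² + 3880²)) / 3880 = 5295 × (5350 + 6608.85) / 3880 ≈ 16320 mm.
Then N = f²/(c·h) = 55² / (0.053 × 16320) = 3025 / 864.97 ≈ 3.50.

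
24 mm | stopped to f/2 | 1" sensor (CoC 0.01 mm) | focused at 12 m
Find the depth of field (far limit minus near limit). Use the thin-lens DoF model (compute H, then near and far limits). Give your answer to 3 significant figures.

Hyperfocal distance H = f²/(N·c) + f = 24²/(2 × 0.01) + 24 = 576/0.02 + 24 ≈ 28824.0 mm ≈ 28.82 m.
Near limit Dn = s·(H − f)/(H + s − 2f) = 12000 × (28824.0 − 24) / (28824.0 + 12000 − 2 × 24) = 12000 × 28800.0 / 40776.0 ≈ 8476 mm.
Far limit Df = s·(H − f)/(H − s) = 12000 × (28824.0 − 24) / (28824.0 − 12000) = 12000 × 28800.0 / 16824.0 ≈ 20542 mm.
Depth of field = Df − Dn = 20542 − 8476 ≈ 12066 mm ≈ 12.1 m.

12.1 m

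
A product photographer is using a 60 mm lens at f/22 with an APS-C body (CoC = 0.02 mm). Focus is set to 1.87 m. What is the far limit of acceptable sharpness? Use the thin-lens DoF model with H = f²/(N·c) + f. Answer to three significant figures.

2.40 m

Hyperfocal distance H = f²/(N·c) + f = 60²/(22 × 0.02) + 60 = 3600/0.44 + 60 ≈ 8241.8 mm ≈ 8.242 m.
Far limit Df = s·(H − f)/(H − s) = 1870 × (8241.8 − 60) / (8241.8 − 1870) = 1870 × 8181.8 / 6371.8 ≈ 2401.2 mm ≈ 2.40 m.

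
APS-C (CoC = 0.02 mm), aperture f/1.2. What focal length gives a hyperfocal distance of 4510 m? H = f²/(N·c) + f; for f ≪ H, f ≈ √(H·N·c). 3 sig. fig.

329 mm

From H = f²/(N·c) + f, with f ≪ H: f ≈ √(H·N·c) = √(4510000 × 1.2 × 0.02) = √108240 ≈ 329.0 mm.
The +f correction barely moves this — solving exactly, f² + N·c·f − N·c·H = 0 ⇒ f = (−N·c + √((N·c)² + 4·N·c·H))/2 = (−0.024 + √432960)/2 ≈ 328.99 mm, so f ≈ 329 mm.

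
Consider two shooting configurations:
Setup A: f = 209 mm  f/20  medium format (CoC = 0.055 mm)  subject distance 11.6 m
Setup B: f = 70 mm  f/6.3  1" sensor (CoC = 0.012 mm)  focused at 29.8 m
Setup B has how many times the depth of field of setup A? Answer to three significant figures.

Setup A: H = 209²/(20×0.055) + 209 ≈ 39919.0 mm; DoF = Df − Dn = 16266.0 − 9014.2 ≈ 7251.8 mm.
Setup B: H = 70²/(6.3×0.012) + 70 ≈ 64884.8 mm; DoF = Df − Dn = 55052 − 20429 ≈ 34623 mm.
Ratio = 34623 / 7251.8 ≈ 4.77.

4.77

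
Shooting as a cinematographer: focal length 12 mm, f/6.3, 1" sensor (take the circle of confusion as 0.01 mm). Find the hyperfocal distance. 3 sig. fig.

2.30 m

Hyperfocal distance H = f²/(N·c) + f = 12²/(6.3 × 0.01) + 12 = 144/0.063 + 12 ≈ 2297.7 mm ≈ 2.30 m.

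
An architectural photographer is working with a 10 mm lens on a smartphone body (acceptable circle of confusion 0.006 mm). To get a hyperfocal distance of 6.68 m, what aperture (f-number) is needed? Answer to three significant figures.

f/2.50

Rearrange H = f²/(N·c) + f for N: N = f² / ((H − f)·c).
N = 10² / ((6680 − 10) × 0.006) = 100 / 40.02 ≈ 2.50.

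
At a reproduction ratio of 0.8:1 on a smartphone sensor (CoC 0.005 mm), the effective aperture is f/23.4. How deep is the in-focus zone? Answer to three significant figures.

0.366 mm

At magnification m, DoF ≈ 2·N_eff·c/m² = 2 × 23.4 × 0.005 / 0.8² = 0.234 / 0.64 ≈ 0.366 mm.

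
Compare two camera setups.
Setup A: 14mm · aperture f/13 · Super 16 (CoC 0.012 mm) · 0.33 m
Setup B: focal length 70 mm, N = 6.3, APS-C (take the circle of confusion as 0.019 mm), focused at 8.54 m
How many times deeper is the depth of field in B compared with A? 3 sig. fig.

Setup A: H = 14²/(13×0.012) + 14 ≈ 1270.4 mm; DoF = Df − Dn = 440.89 − 263.68 ≈ 177.21 mm.
Setup B: H = 70²/(6.3×0.019) + 70 ≈ 41005.7 mm; DoF = Df − Dn = 10768.0 − 7075.9 ≈ 3692.1 mm.
Ratio = 3692.1 / 177.21 ≈ 20.8.

20.8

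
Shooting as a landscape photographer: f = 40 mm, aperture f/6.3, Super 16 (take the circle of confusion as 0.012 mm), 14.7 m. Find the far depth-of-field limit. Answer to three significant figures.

47.8 m

Hyperfocal distance H = f²/(N·c) + f = 40²/(6.3 × 0.012) + 40 = 1600/0.0756 + 40 ≈ 21204.0 mm ≈ 21.20 m.
Far limit Df = s·(H − f)/(H − s) = 14700 × (21204.0 − 40) / (21204.0 − 14700) = 14700 × 21164.0 / 6504.0 ≈ 47834 mm ≈ 47.8 m.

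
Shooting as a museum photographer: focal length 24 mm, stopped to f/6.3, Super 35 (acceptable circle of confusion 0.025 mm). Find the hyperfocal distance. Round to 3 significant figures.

Hyperfocal distance H = f²/(N·c) + f = 24²/(6.3 × 0.025) + 24 = 576/0.1575 + 24 ≈ 3681.1 mm ≈ 3.68 m.

3.68 m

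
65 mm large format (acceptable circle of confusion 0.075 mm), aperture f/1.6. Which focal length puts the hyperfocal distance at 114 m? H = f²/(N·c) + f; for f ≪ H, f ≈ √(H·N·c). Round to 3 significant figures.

From H = f²/(N·c) + f, with f ≪ H: f ≈ √(H·N·c) = √(114000 × 1.6 × 0.075) = √13680 ≈ 117.0 mm.
The +f correction barely moves this — solving exactly, f² + N·c·f − N·c·H = 0 ⇒ f = (−N·c + √((N·c)² + 4·N·c·H))/2 = (−0.12 + √54720)/2 ≈ 116.90 mm, so f ≈ 117 mm.

117 mm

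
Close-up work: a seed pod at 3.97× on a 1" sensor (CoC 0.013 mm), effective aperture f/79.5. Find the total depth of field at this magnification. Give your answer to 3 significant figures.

At magnification m, DoF ≈ 2·N_eff·c/m² = 2 × 79.5 × 0.013 / 3.97² = 2.067 / 15.76 ≈ 0.131 mm.

0.131 mm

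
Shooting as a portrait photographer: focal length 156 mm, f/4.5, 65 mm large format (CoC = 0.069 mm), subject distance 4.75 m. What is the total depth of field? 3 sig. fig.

0.559 m

Hyperfocal distance H = f²/(N·c) + f = 156²/(4.5 × 0.069) + 156 = 24336/0.3105 + 156 ≈ 78532.8 mm ≈ 78.53 m.
Near limit Dn = s·(H − f)/(H + s − 2f) = 4750 × (78532.8 − 156) / (78532.8 + 4750 − 2 × 156) = 4750 × 78376.8 / 82970.8 ≈ 4487.00 mm.
Far limit Df = s·(H − f)/(H − s) = 4750 × (78532.8 − 156) / (78532.8 − 4750) = 4750 × 78376.8 / 73782.8 ≈ 5045.75 mm.
Depth of field = Df − Dn = 5045.75 − 4487.00 ≈ 558.75 mm ≈ 0.559 m.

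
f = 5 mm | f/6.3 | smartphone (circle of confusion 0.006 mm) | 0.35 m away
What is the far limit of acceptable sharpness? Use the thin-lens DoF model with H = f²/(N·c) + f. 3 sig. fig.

0.732 m

Hyperfocal distance H = f²/(N·c) + f = 5²/(6.3 × 0.006) + 5 = 25/0.0378 + 5 ≈ 666.4 mm ≈ 0.666 m.
Far limit Df = s·(H − f)/(H − s) = 350 × (666.4 − 5) / (666.4 − 350) = 350 × 661.4 / 316.4 ≈ 731.67 mm ≈ 0.732 m.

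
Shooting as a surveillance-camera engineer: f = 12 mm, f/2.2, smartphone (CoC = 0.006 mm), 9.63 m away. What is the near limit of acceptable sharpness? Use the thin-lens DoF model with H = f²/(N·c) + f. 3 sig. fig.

Hyperfocal distance H = f²/(N·c) + f = 12²/(2.2 × 0.006) + 12 = 144/0.0132 + 12 ≈ 10921.1 mm ≈ 10.92 m.
Near limit Dn = s·(H − f)/(H + s − 2f) = 9630 × (10921.1 − 12) / (10921.1 + 9630 − 2 × 12) = 9630 × 10909.1 / 20527.1 ≈ 5117.8 mm ≈ 5.12 m.

5.12 m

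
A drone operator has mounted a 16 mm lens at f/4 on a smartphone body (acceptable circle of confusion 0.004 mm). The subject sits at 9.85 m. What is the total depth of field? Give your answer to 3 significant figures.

Hyperfocal distance H = f²/(N·c) + f = 16²/(4 × 0.004) + 16 = 256/0.016 + 16 ≈ 16016.0 mm ≈ 16.02 m.
Near limit Dn = s·(H − f)/(H + s − 2f) = 9850 × (16016.0 − 16) / (16016.0 + 9850 − 2 × 16) = 9850 × 16000.0 / 25834.0 ≈ 6100 mm.
Far limit Df = s·(H − f)/(H − s) = 9850 × (16016.0 − 16) / (16016.0 − 9850) = 9850 × 16000.0 / 6166.0 ≈ 25560 mm.
Depth of field = Df − Dn = 25560 − 6100 ≈ 19460 mm ≈ 19.5 m.

19.5 m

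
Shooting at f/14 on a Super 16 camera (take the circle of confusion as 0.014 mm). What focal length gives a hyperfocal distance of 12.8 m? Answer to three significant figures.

From H = f²/(N·c) + f, with f ≪ H: f ≈ √(H·N·c) = √(12800 × 14 × 0.014) = √2508.8 ≈ 50.09 mm.
Exact: f² + N·c·f − N·c·H = 0 ⇒ f = (−N·c + √((N·c)² + 4·N·c·H))/2 = (−0.196 + √10035)/2 ≈ 49.990 mm ≈ 50.0 mm.

50.0 mm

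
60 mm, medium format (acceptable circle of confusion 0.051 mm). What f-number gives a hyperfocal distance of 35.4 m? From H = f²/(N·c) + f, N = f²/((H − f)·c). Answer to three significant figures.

f/2.00

Rearrange H = f²/(N·c) + f for N: N = f² / ((H − f)·c).
N = 60² / ((35400 − 60) × 0.051) = 3600 / 1802 ≈ 2.00.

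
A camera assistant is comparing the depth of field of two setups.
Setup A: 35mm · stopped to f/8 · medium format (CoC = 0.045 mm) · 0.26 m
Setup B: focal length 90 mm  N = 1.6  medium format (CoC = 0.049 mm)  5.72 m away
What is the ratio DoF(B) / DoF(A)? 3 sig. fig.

18.1

Setup A: H = 35²/(8×0.045) + 35 ≈ 3437.8 mm; DoF = Df − Dn = 278.409 − 243.874 ≈ 34.535 mm.
Setup B: H = 90²/(1.6×0.049) + 90 ≈ 103406.3 mm; DoF = Df − Dn = 6049.66 − 5424.41 ≈ 625.25 mm.
Ratio = 625.25 / 34.535 ≈ 18.1.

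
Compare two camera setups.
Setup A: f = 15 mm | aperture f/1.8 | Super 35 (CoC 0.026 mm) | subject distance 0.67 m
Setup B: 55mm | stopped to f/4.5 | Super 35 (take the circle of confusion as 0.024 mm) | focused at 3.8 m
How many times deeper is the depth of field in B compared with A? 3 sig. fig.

Setup A: H = 15²/(1.8×0.026) + 15 ≈ 4822.7 mm; DoF = Df − Dn = 775.68 − 589.66 ≈ 186.02 mm.
Setup B: H = 55²/(4.5×0.024) + 55 ≈ 28064.3 mm; DoF = Df − Dn = 4386.5 − 3351.8 ≈ 1034.7 mm.
Ratio = 1034.7 / 186.02 ≈ 5.56.

5.56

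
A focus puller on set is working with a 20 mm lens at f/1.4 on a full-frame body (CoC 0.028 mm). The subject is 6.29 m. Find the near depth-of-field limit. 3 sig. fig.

3.90 m

Hyperfocal distance H = f²/(N·c) + f = 20²/(1.4 × 0.028) + 20 = 400/0.0392 + 20 ≈ 10224.1 mm ≈ 10.22 m.
Near limit Dn = s·(H − f)/(H + s − 2f) = 6290 × (10224.1 − 20) / (10224.1 + 6290 − 2 × 20) = 6290 × 10204.1 / 16474.1 ≈ 3896.0 mm ≈ 3.90 m.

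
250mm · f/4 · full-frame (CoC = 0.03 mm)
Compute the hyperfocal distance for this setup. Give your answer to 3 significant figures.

521 m

Hyperfocal distance H = f²/(N·c) + f = 250²/(4 × 0.03) + 250 = 62500/0.12 + 250 ≈ 521083.3 mm ≈ 521 m.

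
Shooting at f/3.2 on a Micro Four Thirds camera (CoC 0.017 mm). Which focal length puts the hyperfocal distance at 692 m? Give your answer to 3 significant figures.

194 mm

From H = f²/(N·c) + f, with f ≪ H: f ≈ √(H·N·c) = √(692000 × 3.2 × 0.017) = √37645 ≈ 194.0 mm.
The +f correction barely moves this — solving exactly, f² + N·c·f − N·c·H = 0 ⇒ f = (−N·c + √((N·c)² + 4·N·c·H))/2 = (−0.0544 + √150579)/2 ≈ 194.00 mm, so f ≈ 194 mm.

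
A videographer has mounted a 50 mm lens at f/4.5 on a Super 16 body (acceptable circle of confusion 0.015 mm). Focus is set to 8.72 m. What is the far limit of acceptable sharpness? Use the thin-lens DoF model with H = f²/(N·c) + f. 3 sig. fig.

Hyperfocal distance H = f²/(N·c) + f = 50²/(4.5 × 0.015) + 50 = 2500/0.0675 + 50 ≈ 37087.0 mm ≈ 37.09 m.
Far limit Df = s·(H − f)/(H − s) = 8720 × (37087.0 − 50) / (37087.0 − 8720) = 8720 × 37037.0 / 28367.0 ≈ 11385 mm ≈ 11.4 m.

11.4 m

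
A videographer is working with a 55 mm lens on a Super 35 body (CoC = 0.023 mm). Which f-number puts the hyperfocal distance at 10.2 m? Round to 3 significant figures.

f/13

Rearrange H = f²/(N·c) + f for N: N = f² / ((H − f)·c).
N = 55² / ((10200 − 55) × 0.023) = 3025 / 233.3 ≈ 13.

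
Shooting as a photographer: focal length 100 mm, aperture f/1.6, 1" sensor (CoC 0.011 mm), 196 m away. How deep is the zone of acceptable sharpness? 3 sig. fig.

153 m

Hyperfocal distance H = f²/(N·c) + f = 100²/(1.6 × 0.011) + 100 = 10000/0.0176 + 100 ≈ 568281.8 mm ≈ 568.3 m.
Near limit Dn = s·(H − f)/(H + s − 2f) = 196000 × (568281.8 − 100) / (568281.8 + 196000 − 2 × 100) = 196000 × 568181.8 / 764081.8 ≈ 145748 mm.
Far limit Df = s·(H − f)/(H − s) = 196000 × (568281.8 − 100) / (568281.8 − 196000) = 196000 × 568181.8 / 372281.8 ≈ 299138 mm.
Depth of field = Df − Dn = 299138 − 145748 ≈ 153390 mm ≈ 153 m.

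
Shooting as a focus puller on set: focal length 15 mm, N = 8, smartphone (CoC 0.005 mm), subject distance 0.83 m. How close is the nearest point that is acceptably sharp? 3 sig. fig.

0.725 m

Hyperfocal distance H = f²/(N·c) + f = 15²/(8 × 0.005) + 15 = 225/0.04 + 15 ≈ 5640.0 mm ≈ 5.640 m.
Near limit Dn = s·(H − f)/(H + s − 2f) = 830 × (5640.0 − 15) / (5640.0 + 830 − 2 × 15) = 830 × 5625.0 / 6440.0 ≈ 724.96 mm ≈ 0.725 m.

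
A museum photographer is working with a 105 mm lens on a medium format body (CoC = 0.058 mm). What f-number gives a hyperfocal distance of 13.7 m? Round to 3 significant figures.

f/14

Rearrange H = f²/(N·c) + f for N: N = f² / ((H − f)·c).
N = 105² / ((13700 − 105) × 0.058) = 11025 / 788.5 ≈ 14.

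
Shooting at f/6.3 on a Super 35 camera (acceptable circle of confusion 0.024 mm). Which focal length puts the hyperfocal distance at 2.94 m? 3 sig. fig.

From H = f²/(N·c) + f, with f ≪ H: f ≈ √(H·N·c) = √(2940 × 6.3 × 0.024) = √444.53 ≈ 21.08 mm.
Exact: f² + N·c·f − N·c·H = 0 ⇒ f = (−N·c + √((N·c)² + 4·N·c·H))/2 = (−0.1512 + √1778.1)/2 ≈ 21.008 mm ≈ 21.0 mm.

21.0 mm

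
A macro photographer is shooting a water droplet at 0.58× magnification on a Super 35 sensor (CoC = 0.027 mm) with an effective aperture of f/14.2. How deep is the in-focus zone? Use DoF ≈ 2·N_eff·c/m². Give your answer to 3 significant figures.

2.28 mm

At magnification m, DoF ≈ 2·N_eff·c/m² = 2 × 14.2 × 0.027 / 0.58² = 0.7668 / 0.3364 ≈ 2.28 mm.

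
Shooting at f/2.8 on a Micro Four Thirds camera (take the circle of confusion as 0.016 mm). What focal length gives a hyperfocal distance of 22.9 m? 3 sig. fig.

From H = f²/(N·c) + f, with f ≪ H: f ≈ √(H·N·c) = √(22900 × 2.8 × 0.016) = √1025.9 ≈ 32.03 mm.
The +f correction barely moves this — solving exactly, f² + N·c·f − N·c·H = 0 ⇒ f = (−N·c + √((N·c)² + 4·N·c·H))/2 = (−0.0448 + √4103.7)/2 ≈ 32.008 mm, so f ≈ 32.0 mm.

32.0 mm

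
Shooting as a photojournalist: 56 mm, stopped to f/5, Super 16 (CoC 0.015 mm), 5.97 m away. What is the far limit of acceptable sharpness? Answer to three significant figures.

Hyperfocal distance H = f²/(N·c) + f = 56²/(5 × 0.015) + 56 = 3136/0.075 + 56 ≈ 41869.3 mm ≈ 41.87 m.
Far limit Df = s·(H − f)/(H − s) = 5970 × (41869.3 − 56) / (41869.3 − 5970) = 5970 × 41813.3 / 35899.3 ≈ 6953.5 mm ≈ 6.95 m.

6.95 m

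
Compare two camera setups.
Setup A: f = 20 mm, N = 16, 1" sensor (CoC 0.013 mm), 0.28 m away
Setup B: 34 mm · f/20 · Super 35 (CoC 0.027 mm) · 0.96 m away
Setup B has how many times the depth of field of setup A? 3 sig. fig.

Setup A: H = 20²/(16×0.013) + 20 ≈ 1943.1 mm; DoF = Df − Dn = 323.774 − 246.653 ≈ 77.121 mm.
Setup B: H = 34²/(20×0.027) + 34 ≈ 2174.7 mm; DoF = Df − Dn = 1691.8 − 670.1 ≈ 1021.7 mm.
Ratio = 1021.7 / 77.121 ≈ 13.2.

13.2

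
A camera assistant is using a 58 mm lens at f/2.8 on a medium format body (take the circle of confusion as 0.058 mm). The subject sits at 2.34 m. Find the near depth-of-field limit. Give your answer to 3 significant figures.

Hyperfocal distance H = f²/(N·c) + f = 58²/(2.8 × 0.058) + 58 = 3364/0.1624 + 58 ≈ 20772.3 mm ≈ 20.77 m.
Near limit Dn = s·(H − f)/(H + s − 2f) = 2340 × (20772.3 − 58) / (20772.3 + 2340 − 2 × 58) = 2340 × 20714.3 / 22996.3 ≈ 2107.8 mm ≈ 2.11 m.

2.11 m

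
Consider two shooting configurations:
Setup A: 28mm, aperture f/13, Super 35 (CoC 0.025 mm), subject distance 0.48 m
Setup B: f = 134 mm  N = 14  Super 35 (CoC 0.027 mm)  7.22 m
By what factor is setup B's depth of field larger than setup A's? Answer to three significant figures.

11.8

Setup A: H = 28²/(13×0.025) + 28 ≈ 2440.3 mm; DoF = Df − Dn = 590.68 − 404.25 ≈ 186.43 mm.
Setup B: H = 134²/(14×0.027) + 134 ≈ 47636.6 mm; DoF = Df − Dn = 8485.8 − 6282.8 ≈ 2203.0 mm.
Ratio = 2203.0 / 186.43 ≈ 11.8.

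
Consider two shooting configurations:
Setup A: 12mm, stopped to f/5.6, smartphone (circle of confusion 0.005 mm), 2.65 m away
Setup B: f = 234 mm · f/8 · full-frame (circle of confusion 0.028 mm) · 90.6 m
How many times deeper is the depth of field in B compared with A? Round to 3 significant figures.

21.0

Setup A: H = 12²/(5.6×0.005) + 12 ≈ 5154.9 mm; DoF = Df − Dn = 5440.9 − 1751.6 ≈ 3689.3 mm.
Setup B: H = 234²/(8×0.028) + 234 ≈ 244680.4 mm; DoF = Df − Dn = 143736 − 66147 ≈ 77589 mm.
Ratio = 77589 / 3689.3 ≈ 21.0.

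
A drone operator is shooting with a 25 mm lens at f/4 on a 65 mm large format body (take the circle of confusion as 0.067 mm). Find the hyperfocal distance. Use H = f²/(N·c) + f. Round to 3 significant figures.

Hyperfocal distance H = f²/(N·c) + f = 25²/(4 × 0.067) + 25 = 625/0.268 + 25 ≈ 2357.1 mm ≈ 2.36 m.

2.36 m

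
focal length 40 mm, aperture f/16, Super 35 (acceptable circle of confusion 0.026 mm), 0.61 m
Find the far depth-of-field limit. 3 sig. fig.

0.716 m

Hyperfocal distance H = f²/(N·c) + f = 40²/(16 × 0.026) + 40 = 1600/0.416 + 40 ≈ 3886.2 mm ≈ 3.886 m.
Far limit Df = s·(H − f)/(H − s) = 610 × (3886.2 − 40) / (3886.2 − 610) = 610 × 3846.2 / 3276.2 ≈ 716.13 mm ≈ 0.716 m.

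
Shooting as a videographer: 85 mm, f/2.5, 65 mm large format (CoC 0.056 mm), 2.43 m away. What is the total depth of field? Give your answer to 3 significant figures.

Hyperfocal distance H = f²/(N·c) + f = 85²/(2.5 × 0.056) + 85 = 7225/0.14 + 85 ≈ 51692.1 mm ≈ 51.69 m.
Near limit Dn = s·(H − f)/(H + s − 2f) = 2430 × (51692.1 − 85) / (51692.1 + 2430 − 2 × 85) = 2430 × 51607.1 / 53952.1 ≈ 2324.38 mm.
Far limit Df = s·(H − f)/(H − s) = 2430 × (51692.1 − 85) / (51692.1 − 2430) = 2430 × 51607.1 / 49262.1 ≈ 2545.67 mm.
Depth of field = Df − Dn = 2545.67 − 2324.38 ≈ 221.29 mm.

221 mm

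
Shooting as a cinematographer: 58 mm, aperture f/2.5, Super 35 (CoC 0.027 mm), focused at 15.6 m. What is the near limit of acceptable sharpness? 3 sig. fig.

Hyperfocal distance H = f²/(N·c) + f = 58²/(2.5 × 0.027) + 58 = 3364/0.0675 + 58 ≈ 49895.0 mm ≈ 49.90 m.
Near limit Dn = s·(H − f)/(H + s − 2f) = 15600 × (49895.0 − 58) / (49895.0 + 15600 − 2 × 58) = 15600 × 49837.0 / 65379.0 ≈ 11892 mm ≈ 11.9 m.

11.9 m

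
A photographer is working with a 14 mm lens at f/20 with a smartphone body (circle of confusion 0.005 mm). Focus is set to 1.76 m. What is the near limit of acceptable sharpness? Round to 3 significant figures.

0.931 m

Hyperfocal distance H = f²/(N·c) + f = 14²/(20 × 0.005) + 14 = 196/0.1 + 14 ≈ 1974.0 mm ≈ 1.974 m.
Near limit Dn = s·(H − f)/(H + s − 2f) = 1760 × (1974.0 − 14) / (1974.0 + 1760 − 2 × 14) = 1760 × 1960.0 / 3706.0 ≈ 930.81 mm ≈ 0.931 m.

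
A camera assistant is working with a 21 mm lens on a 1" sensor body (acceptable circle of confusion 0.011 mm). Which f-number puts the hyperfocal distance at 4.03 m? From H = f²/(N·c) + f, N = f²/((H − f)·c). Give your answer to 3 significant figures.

f/10

Rearrange H = f²/(N·c) + f for N: N = f² / ((H − f)·c).
N = 21² / ((4030 − 21) × 0.011) = 441 / 44.10 ≈ 10.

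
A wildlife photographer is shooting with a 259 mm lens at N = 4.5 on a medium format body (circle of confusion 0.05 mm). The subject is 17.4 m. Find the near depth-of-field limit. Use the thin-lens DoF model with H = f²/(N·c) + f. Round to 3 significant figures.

Hyperfocal distance H = f²/(N·c) + f = 259²/(4.5 × 0.05) + 259 = 67081/0.225 + 259 ≈ 298396.8 mm ≈ 298.4 m.
Near limit Dn = s·(H − f)/(H + s − 2f) = 17400 × (298396.8 − 259) / (298396.8 + 17400 − 2 × 259) = 17400 × 298137.8 / 315278.8 ≈ 16454 mm ≈ 16.5 m.

16.5 m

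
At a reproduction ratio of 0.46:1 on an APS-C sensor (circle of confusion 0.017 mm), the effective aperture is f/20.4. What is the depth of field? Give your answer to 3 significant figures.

At magnification m, DoF ≈ 2·N_eff·c/m² = 2 × 20.4 × 0.017 / 0.46² = 0.6936 / 0.2116 ≈ 3.28 mm.

3.28 mm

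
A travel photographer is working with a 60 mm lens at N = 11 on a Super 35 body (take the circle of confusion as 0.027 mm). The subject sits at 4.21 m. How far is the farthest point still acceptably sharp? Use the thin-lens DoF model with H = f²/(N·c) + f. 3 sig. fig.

6.40 m

Hyperfocal distance H = f²/(N·c) + f = 60²/(11 × 0.027) + 60 = 3600/0.297 + 60 ≈ 12181.2 mm ≈ 12.18 m.
Far limit Df = s·(H − f)/(H − s) = 4210 × (12181.2 − 60) / (12181.2 − 4210) = 4210 × 12121.2 / 7971.2 ≈ 6401.8 mm ≈ 6.40 m.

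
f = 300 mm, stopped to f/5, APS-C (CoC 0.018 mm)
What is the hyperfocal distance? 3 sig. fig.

Hyperfocal distance H = f²/(N·c) + f = 300²/(5 × 0.018) + 300 = 90000/0.09 + 300 ≈ 1000300.0 mm ≈ 1000 m.

1000 m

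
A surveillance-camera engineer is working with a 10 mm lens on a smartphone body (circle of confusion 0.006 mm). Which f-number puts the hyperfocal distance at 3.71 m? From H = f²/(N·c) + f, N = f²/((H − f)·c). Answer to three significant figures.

Rearrange H = f²/(N·c) + f for N: N = f² / ((H − f)·c).
N = 10² / ((3710 − 10) × 0.006) = 100 / 22.20 ≈ 4.50.

f/4.50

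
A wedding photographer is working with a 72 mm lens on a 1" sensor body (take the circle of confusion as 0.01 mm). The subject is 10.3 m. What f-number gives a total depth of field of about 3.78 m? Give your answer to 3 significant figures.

f/9.01

Write h = H − f = f²/(N·c). The thin-lens limits are Dn = s·h/(h + (s−f)) and Df = s·h/(h − (s−f)), so DoF = Df − Dn = 2·s·(s−f)·h / (h² − (s−f)²).
That is a quadratic in h: DoF·h² − 2·s·(s−f)·h − DoF·(s−f)² = 0 ⇒ h = (s−f)·(s + √(s² + DoF²)) / DoF = 10228 × (10300 + √(10300² + 3780²)) / 3780 = 10228 × (10300 + 10971.7) / 3780 ≈ 57557 mm.
Then N = f²/(c·h) = 72² / (0.01 × 57557) = 5184 / 575.57 ≈ 9.01.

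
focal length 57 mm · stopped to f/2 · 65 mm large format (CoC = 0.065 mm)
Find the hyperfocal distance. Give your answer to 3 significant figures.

Hyperfocal distance H = f²/(N·c) + f = 57²/(2 × 0.065) + 57 = 3249/0.13 + 57 ≈ 25049.3 mm ≈ 25.0 m.

25.0 m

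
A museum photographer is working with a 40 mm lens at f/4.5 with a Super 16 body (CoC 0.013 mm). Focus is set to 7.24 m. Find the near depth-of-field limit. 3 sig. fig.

5.73 m

Hyperfocal distance H = f²/(N·c) + f = 40²/(4.5 × 0.013) + 40 = 1600/0.0585 + 40 ≈ 27390.4 mm ≈ 27.39 m.
Near limit Dn = s·(H − f)/(H + s − 2f) = 7240 × (27390.4 − 40) / (27390.4 + 7240 − 2 × 40) = 7240 × 27350.4 / 34550.4 ≈ 5731.2 mm ≈ 5.73 m.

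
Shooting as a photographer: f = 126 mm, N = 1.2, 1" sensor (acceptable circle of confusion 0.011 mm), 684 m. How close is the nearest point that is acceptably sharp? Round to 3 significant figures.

Hyperfocal distance H = f²/(N·c) + f = 126²/(1.2 × 0.011) + 126 = 15876/0.0132 + 126 ≈ 1202853.3 mm ≈ 1203 m.
Near limit Dn = s·(H − f)/(H + s − 2f) = 684000 × (1202853.3 − 126) / (1202853.3 + 684000 − 2 × 126) = 684000 × 1202727.3 / 1886601.3 ≈ 436057 mm ≈ 436 m.

436 m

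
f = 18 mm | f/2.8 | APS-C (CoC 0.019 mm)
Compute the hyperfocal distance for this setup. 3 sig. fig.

Hyperfocal distance H = f²/(N·c) + f = 18²/(2.8 × 0.019) + 18 = 324/0.0532 + 18 ≈ 6108.2 mm ≈ 6.11 m.

6.11 m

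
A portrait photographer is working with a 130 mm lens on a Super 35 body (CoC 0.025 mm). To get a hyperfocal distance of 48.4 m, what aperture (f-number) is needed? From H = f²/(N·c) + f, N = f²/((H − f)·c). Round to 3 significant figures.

f/14

Rearrange H = f²/(N·c) + f for N: N = f² / ((H − f)·c).
N = 130² / ((48400 − 130) × 0.025) = 16900 / 1207 ≈ 14.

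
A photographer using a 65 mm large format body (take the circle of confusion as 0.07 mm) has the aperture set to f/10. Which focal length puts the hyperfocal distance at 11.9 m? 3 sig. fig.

90.9 mm

From H = f²/(N·c) + f, with f ≪ H: f ≈ √(H·N·c) = √(11900 × 10 × 0.07) = √8330.0 ≈ 91.27 mm.
Exact: f² + N·c·f − N·c·H = 0 ⇒ f = (−N·c + √((N·c)² + 4·N·c·H))/2 = (−0.7 + √33320)/2 ≈ 90.920 mm ≈ 90.9 mm.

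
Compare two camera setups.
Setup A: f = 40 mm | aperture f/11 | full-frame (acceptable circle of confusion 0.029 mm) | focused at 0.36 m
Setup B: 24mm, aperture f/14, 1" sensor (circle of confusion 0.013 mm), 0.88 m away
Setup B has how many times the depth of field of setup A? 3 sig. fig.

Setup A: H = 40²/(11×0.029) + 40 ≈ 5055.7 mm; DoF = Df − Dn = 384.533 − 338.409 ≈ 46.124 mm.
Setup B: H = 24²/(14×0.013) + 24 ≈ 3188.8 mm; DoF = Df − Dn = 1206.26 − 692.66 ≈ 513.60 mm.
Ratio = 513.60 / 46.124 ≈ 11.1.

11.1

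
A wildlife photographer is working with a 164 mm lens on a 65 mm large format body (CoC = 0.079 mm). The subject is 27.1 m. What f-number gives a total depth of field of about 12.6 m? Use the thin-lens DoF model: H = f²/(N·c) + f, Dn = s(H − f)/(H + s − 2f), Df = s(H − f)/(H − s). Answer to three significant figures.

f/2.79

Write h = H − f = f²/(N·c). The thin-lens limits are Dn = s·h/(h + (s−f)) and Df = s·h/(h − (s−f)), so DoF = Df − Dn = 2·s·(s−f)·h / (h² − (s−f)²).
That is a quadratic in h: DoF·h² − 2·s·(s−f)·h − DoF·(s−f)² = 0 ⇒ h = (s−f)·(s + √(s² + DoF²)) / DoF = 26936 × (27100 + √(27100² + 12600²)) / 12600 = 26936 × (27100 + 29885.9) / 12600 ≈ 121823 mm.
Then N = f²/(c·h) = 164² / (0.079 × 121823) = 26896 / 9624.0 ≈ 2.79.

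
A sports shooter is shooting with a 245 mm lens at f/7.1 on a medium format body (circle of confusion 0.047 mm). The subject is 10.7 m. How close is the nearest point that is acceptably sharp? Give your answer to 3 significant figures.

10.1 m

Hyperfocal distance H = f²/(N·c) + f = 245²/(7.1 × 0.047) + 245 = 60025/0.3337 + 245 ≈ 180122.1 mm ≈ 180.1 m.
Near limit Dn = s·(H − f)/(H + s − 2f) = 10700 × (180122.1 − 245) / (180122.1 + 10700 − 2 × 245) = 10700 × 179877.1 / 190332.1 ≈ 10112 mm ≈ 10.1 m.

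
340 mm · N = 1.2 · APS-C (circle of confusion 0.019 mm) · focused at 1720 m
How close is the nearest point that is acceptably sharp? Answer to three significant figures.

1280 m

Hyperfocal distance H = f²/(N·c) + f = 340²/(1.2 × 0.019) + 340 = 115600/0.0228 + 340 ≈ 5070515.4 mm ≈ 5071 m.
Near limit Dn = s·(H − f)/(H + s − 2f) = 1720000 × (5070515.4 − 340) / (5070515.4 + 1720000 − 2 × 340) = 1720000 × 5070175.4 / 6789835.4 ≈ 1284376 mm ≈ 1280 m.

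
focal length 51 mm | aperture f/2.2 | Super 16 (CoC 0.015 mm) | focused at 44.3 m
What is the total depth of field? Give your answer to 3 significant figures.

72.6 m

Hyperfocal distance H = f²/(N·c) + f = 51²/(2.2 × 0.015) + 51 = 2601/0.033 + 51 ≈ 78869.2 mm ≈ 78.87 m.
Near limit Dn = s·(H − f)/(H + s − 2f) = 44300 × (78869.2 − 51) / (78869.2 + 44300 − 2 × 51) = 44300 × 78818.2 / 123067.2 ≈ 28372 mm.
Far limit Df = s·(H − f)/(H − s) = 44300 × (78869.2 − 51) / (78869.2 − 44300) = 44300 × 78818.2 / 34569.2 ≈ 101005 mm.
Depth of field = Df − Dn = 101005 − 28372 ≈ 72633 mm ≈ 72.6 m.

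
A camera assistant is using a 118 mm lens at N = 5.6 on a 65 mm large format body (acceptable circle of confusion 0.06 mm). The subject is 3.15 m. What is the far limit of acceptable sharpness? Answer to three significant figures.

Hyperfocal distance H = f²/(N·c) + f = 118²/(5.6 × 0.06) + 118 = 13924/0.336 + 118 ≈ 41558.5 mm ≈ 41.56 m.
Far limit Df = s·(H − f)/(H − s) = 3150 × (41558.5 − 118) / (41558.5 − 3150) = 3150 × 41440.5 / 38408.5 ≈ 3398.7 mm ≈ 3.40 m.

3.40 m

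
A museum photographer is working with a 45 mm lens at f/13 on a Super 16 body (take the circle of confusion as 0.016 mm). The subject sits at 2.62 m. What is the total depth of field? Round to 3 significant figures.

Hyperfocal distance H = f²/(N·c) + f = 45²/(13 × 0.016) + 45 = 2025/0.208 + 45 ≈ 9780.6 mm ≈ 9.781 m.
Near limit Dn = s·(H − f)/(H + s − 2f) = 2620 × (9780.6 − 45) / (9780.6 + 2620 − 2 × 45) = 2620 × 9735.6 / 12310.6 ≈ 2072.0 mm.
Far limit Df = s·(H − f)/(H − s) = 2620 × (9780.6 − 45) / (9780.6 − 2620) = 2620 × 9735.6 / 7160.6 ≈ 3562.2 mm.
Depth of field = Df − Dn = 3562.2 − 2072.0 ≈ 1490.2 mm ≈ 1.49 m.

1.49 m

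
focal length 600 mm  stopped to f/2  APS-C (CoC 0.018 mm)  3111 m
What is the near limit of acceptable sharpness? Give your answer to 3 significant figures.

Hyperfocal distance H = f²/(N·c) + f = 600²/(2 × 0.018) + 600 = 360000/0.036 + 600 ≈ 10000600.0 mm ≈ 10001 m.
Near limit Dn = s·(H − f)/(H + s − 2f) = 3111000 × (10000600.0 − 600) / (10000600.0 + 3111000 − 2 × 600) = 3111000 × 10000000.0 / 13110400.0 ≈ 2372925 mm ≈ 2370 m.

2370 m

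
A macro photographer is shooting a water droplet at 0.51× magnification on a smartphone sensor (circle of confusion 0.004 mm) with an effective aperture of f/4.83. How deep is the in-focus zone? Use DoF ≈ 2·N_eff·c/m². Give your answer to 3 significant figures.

0.149 mm

At magnification m, DoF ≈ 2·N_eff·c/m² = 2 × 4.83 × 0.004 / 0.51² = 0.03864 / 0.2601 ≈ 0.149 mm.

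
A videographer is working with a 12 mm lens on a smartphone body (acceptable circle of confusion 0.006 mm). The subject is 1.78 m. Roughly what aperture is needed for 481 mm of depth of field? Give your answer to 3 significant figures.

f/1.80

Write h = H − f = f²/(N·c). The thin-lens limits are Dn = s·h/(h + (s−f)) and Df = s·h/(h − (s−f)), so DoF = Df − Dn = 2·s·(s−f)·h / (h² − (s−f)²).
That is a quadratic in h: DoF·h² − 2·s·(s−f)·h − DoF·(s−f)² = 0 ⇒ h = (s−f)·(s + √(s² + DoF²)) / DoF = 1768 × (1780 + √(1780² + 481²)) / 481 = 1768 × (1780 + 1843.84) / 481 ≈ 13320 mm.
Then N = f²/(c·h) = 12² / (0.006 × 13320) = 144 / 79.920 ≈ 1.80.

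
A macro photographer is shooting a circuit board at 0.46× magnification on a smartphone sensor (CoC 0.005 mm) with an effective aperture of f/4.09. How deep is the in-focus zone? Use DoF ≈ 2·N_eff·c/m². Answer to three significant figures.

0.193 mm

At magnification m, DoF ≈ 2·N_eff·c/m² = 2 × 4.09 × 0.005 / 0.46² = 0.0409 / 0.2116 ≈ 0.193 mm.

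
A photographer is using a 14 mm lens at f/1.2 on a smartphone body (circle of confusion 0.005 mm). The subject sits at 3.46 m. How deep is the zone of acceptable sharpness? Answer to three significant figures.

Hyperfocal distance H = f²/(N·c) + f = 14²/(1.2 × 0.005) + 14 = 196/0.006 + 14 ≈ 32680.7 mm ≈ 32.68 m.
Near limit Dn = s·(H − f)/(H + s − 2f) = 3460 × (32680.7 − 14) / (32680.7 + 3460 − 2 × 14) = 3460 × 32666.7 / 36112.7 ≈ 3129.83 mm.
Far limit Df = s·(H − f)/(H − s) = 3460 × (32680.7 − 14) / (32680.7 − 3460) = 3460 × 32666.7 / 29220.7 ≈ 3868.04 mm.
Depth of field = Df − Dn = 3868.04 − 3129.83 ≈ 738.21 mm ≈ 0.738 m.

0.738 m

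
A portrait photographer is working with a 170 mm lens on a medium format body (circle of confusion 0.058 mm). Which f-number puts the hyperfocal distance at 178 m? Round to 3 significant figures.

f/2.80

Rearrange H = f²/(N·c) + f for N: N = f² / ((H − f)·c).
N = 170² / ((178000 − 170) × 0.058) = 28900 / 10314 ≈ 2.80.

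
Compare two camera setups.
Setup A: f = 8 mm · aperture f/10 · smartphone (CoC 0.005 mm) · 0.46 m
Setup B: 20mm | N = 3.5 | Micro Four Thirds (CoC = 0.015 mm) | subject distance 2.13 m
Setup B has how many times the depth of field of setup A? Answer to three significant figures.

Setup A: H = 8²/(10×0.005) + 8 ≈ 1288.0 mm; DoF = Df − Dn = 711.11 − 339.95 ≈ 371.16 mm.
Setup B: H = 20²/(3.5×0.015) + 20 ≈ 7639.0 mm; DoF = Df − Dn = 2945.8 − 1668.1 ≈ 1277.7 mm.
Ratio = 1277.7 / 371.16 ≈ 3.44.

3.44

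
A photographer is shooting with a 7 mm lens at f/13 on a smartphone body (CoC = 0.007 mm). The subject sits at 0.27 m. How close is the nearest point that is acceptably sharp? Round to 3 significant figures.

Hyperfocal distance H = f²/(N·c) + f = 7²/(13 × 0.007) + 7 = 49/0.091 + 7 ≈ 545.5 mm ≈ 0.545 m.
Near limit Dn = s·(H − f)/(H + s − 2f) = 270 × (545.5 − 7) / (545.5 + 270 − 2 × 7) = 270 × 538.5 / 801.5 ≈ 181.40 mm.

181 mm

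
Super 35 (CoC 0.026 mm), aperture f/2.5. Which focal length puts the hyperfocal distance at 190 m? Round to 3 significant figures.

From H = f²/(N·c) + f, with f ≪ H: f ≈ √(H·N·c) = √(190000 × 2.5 × 0.026) = √12350 ≈ 111.1 mm.
The +f correction barely moves this — solving exactly, f² + N·c·f − N·c·H = 0 ⇒ f = (−N·c + √((N·c)² + 4·N·c·H))/2 = (−0.065 + √49400)/2 ≈ 111.10 mm, so f ≈ 111 mm.

111 mm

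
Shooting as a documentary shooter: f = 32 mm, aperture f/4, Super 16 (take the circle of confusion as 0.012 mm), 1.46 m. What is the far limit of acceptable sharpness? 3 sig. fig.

1.56 m

Hyperfocal distance H = f²/(N·c) + f = 32²/(4 × 0.012) + 32 = 1024/0.048 + 32 ≈ 21365.3 mm ≈ 21.37 m.
Far limit Df = s·(H − f)/(H − s) = 1460 × (21365.3 − 32) / (21365.3 − 1460) = 1460 × 21333.3 / 19905.3 ≈ 1564.7 mm ≈ 1.56 m.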